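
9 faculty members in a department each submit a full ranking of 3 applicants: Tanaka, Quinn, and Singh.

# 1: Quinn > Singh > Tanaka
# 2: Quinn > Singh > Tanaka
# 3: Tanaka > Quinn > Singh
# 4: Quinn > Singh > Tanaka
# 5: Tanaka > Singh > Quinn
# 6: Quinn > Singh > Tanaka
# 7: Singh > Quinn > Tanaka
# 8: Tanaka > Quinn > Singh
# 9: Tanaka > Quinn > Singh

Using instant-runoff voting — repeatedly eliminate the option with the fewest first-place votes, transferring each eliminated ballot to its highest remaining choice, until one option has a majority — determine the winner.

Round 1: Tanaka 4, Quinn 4, Singh 1. Singh has the fewest and is eliminated.
Round 2: Quinn 5, Tanaka 4. Quinn has a majority.

Quinn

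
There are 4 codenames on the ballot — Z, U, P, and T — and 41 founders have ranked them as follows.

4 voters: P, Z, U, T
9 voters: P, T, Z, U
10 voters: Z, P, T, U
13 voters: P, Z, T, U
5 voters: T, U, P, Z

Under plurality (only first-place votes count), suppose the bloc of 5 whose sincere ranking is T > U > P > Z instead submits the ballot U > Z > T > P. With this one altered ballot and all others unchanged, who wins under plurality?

First-place totals with the altered ballot: Z 10, U 5, P 26, T 0.
The winner is unchanged: still P.

P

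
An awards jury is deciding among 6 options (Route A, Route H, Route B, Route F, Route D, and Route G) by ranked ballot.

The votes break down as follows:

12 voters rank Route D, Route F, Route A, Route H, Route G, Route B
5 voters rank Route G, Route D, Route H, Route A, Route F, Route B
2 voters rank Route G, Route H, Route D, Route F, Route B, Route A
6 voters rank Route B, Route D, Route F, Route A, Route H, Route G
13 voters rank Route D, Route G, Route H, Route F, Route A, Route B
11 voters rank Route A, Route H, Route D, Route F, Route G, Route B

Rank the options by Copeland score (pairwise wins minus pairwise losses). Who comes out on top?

Route D

Pairwise results:
  Route A vs Route H: Route A wins 29–20.
  Route A vs Route B: Route A wins 41–8.
  Route A vs Route F: Route F wins 33–16.
  Route A vs Route D: Route D wins 38–11.
  Route A vs Route G: Route A wins 29–20.
  Route H vs Route B: Route H wins 43–6.
  Route H vs Route F: Route H wins 31–18.
  Route H vs Route D: Route D wins 36–13.
  Route H vs Route G: Route H wins 29–20.
  Route B vs Route F: Route F wins 43–6.
  Route B vs Route D: Route D wins 43–6.
  Route B vs Route G: Route G wins 43–6.
  Route F vs Route D: Route D wins 49–0.
  Route F vs Route G: Route F wins 29–20.
  Route D vs Route G: Route D wins 42–7.
Copeland scores (wins − losses):
  Route A: 3 − 2 = 1
  Route H: 3 − 2 = 1
  Route B: 0 − 5 = -5
  Route F: 3 − 2 = 1
  Route D: 5 − 0 = 5
  Route G: 1 − 4 = -3
Route D has the best Copeland score.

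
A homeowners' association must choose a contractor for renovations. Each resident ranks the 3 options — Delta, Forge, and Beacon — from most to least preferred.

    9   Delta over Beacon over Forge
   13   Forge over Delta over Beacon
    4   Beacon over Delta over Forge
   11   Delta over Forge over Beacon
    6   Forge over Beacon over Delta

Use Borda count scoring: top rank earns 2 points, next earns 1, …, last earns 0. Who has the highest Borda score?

Borda scores:
  Delta: 9·2 + 13·1 + 4·1 + 11·2 + 6·0 = 57
  Forge: 9·0 + 13·2 + 4·0 + 11·1 + 6·2 = 49
  Beacon: 9·1 + 13·0 + 4·2 + 11·0 + 6·1 = 23
Delta has the highest total.

Delta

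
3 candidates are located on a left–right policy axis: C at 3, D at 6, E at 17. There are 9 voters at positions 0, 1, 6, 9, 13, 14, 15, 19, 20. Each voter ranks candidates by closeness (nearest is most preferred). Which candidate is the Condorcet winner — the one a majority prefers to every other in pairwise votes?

E

With single-peaked preferences on a line, the Condorcet winner is the candidate closest to the median voter.
The median voter (position 13) is closest to E at 17.
Check: E vs C — voters closer to E: 5 of 9.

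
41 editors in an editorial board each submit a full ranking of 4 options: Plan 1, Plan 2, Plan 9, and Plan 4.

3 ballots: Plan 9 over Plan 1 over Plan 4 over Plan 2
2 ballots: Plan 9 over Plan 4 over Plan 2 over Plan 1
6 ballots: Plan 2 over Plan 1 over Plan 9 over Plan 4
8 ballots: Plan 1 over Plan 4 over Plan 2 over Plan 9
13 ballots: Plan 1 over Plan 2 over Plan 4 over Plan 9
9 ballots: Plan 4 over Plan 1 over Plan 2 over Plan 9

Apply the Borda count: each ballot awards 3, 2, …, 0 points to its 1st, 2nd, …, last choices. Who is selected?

Plan 1

Borda scores:
  Plan 1: 3·2 + 2·0 + 6·2 + 8·3 + 13·3 + 9·2 = 99
  Plan 2: 3·0 + 2·1 + 6·3 + 8·1 + 13·2 + 9·1 = 63
  Plan 9: 3·3 + 2·3 + 6·1 + 8·0 + 13·0 + 9·0 = 21
  Plan 4: 3·1 + 2·2 + 6·0 + 8·2 + 13·1 + 9·3 = 63
Plan 1 has the highest total.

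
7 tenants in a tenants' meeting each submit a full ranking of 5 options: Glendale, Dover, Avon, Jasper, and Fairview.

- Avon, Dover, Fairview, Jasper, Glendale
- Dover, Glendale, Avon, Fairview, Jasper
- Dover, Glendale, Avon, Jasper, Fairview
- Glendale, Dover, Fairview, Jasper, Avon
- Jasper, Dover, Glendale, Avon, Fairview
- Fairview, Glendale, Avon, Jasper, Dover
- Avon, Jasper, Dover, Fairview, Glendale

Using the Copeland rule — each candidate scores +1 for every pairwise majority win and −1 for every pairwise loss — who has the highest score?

Pairwise results:
  Glendale vs Dover: Dover wins 5–2.
  Glendale vs Avon: Glendale wins 5–2.
  Glendale vs Jasper: Glendale wins 4–3.
  Glendale vs Fairview: Glendale wins 4–3.
  Dover vs Avon: Dover wins 4–3.
  Dover vs Jasper: Dover wins 4–3.
  Dover vs Fairview: Dover wins 6–1.
  Avon vs Jasper: Avon wins 5–2.
  Avon vs Fairview: Avon wins 5–2.
  Jasper vs Fairview: Fairview wins 4–3.
Copeland scores (wins − losses):
  Glendale: 3 − 1 = 2
  Dover: 4 − 0 = 4
  Avon: 2 − 2 = 0
  Jasper: 0 − 4 = -4
  Fairview: 1 − 3 = -2
Dover has the best Copeland score.

Dover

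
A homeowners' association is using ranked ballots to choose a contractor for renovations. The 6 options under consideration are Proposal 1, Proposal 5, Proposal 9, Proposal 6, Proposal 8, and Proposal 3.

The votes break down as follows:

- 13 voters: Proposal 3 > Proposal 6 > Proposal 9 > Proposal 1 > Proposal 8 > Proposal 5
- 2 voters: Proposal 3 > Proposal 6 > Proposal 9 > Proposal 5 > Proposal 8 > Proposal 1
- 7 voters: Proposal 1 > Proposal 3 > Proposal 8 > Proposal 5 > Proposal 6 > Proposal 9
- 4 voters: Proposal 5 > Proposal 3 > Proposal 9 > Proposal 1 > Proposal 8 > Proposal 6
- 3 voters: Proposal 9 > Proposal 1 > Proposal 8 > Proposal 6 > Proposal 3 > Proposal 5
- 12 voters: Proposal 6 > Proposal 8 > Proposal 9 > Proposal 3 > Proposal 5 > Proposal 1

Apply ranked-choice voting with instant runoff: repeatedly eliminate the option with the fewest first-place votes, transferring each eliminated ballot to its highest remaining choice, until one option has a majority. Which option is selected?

Proposal 3

Round 1: Proposal 3 15, Proposal 6 12, Proposal 1 7, Proposal 5 4, Proposal 9 3, Proposal 8 0. Proposal 8 has the fewest and is eliminated.
Round 2: Proposal 3 15, Proposal 6 12, Proposal 1 7, Proposal 5 4, Proposal 9 3. Proposal 9 has the fewest and is eliminated.
Round 3: Proposal 3 15, Proposal 6 12, Proposal 1 10, Proposal 5 4. Proposal 5 has the fewest and is eliminated.
Round 4: Proposal 3 19, Proposal 6 12, Proposal 1 10. Proposal 1 has the fewest and is eliminated.
Round 5: Proposal 3 26, Proposal 6 15. Proposal 3 has a majority.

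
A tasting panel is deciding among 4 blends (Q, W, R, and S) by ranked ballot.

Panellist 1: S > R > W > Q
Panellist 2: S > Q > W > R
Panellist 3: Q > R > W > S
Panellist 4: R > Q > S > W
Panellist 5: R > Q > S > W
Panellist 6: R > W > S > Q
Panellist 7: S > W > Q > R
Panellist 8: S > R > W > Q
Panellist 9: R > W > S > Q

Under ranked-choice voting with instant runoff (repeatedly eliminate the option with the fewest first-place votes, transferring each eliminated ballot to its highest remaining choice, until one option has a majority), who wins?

Round 1: R 4, S 4, Q 1, W 0. W has the fewest and is eliminated.
Round 2: R 4, S 4, Q 1. Q has the fewest and is eliminated.
Round 3: R 5, S 4. R has a majority.

R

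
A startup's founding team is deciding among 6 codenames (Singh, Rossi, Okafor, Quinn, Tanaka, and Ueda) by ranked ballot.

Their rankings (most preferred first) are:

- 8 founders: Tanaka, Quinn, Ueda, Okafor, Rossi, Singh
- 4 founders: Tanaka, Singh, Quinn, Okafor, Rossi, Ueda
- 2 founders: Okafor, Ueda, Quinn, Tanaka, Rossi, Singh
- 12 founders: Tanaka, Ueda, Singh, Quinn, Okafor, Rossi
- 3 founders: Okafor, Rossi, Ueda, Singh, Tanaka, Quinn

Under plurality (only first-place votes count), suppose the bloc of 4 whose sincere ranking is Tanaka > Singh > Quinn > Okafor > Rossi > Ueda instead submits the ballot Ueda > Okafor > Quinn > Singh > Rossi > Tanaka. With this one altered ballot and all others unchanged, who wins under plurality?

First-place totals with the altered ballot: Singh 0, Rossi 0, Okafor 5, Quinn 0, Tanaka 20, Ueda 4.
The winner is unchanged: still Tanaka.

Tanaka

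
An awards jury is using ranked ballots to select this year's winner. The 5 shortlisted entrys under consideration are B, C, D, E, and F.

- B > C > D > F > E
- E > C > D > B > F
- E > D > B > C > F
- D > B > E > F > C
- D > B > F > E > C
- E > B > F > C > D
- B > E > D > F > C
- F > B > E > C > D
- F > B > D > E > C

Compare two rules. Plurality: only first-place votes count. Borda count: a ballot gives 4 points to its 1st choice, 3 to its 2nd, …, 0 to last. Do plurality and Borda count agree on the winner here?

No

Plurality first-place counts: B 2, C 0, D 2, E 3, F 2 → E.
Borda totals: B 26, C 9, D 19, E 21, F 15 → B.
The two rules disagree: plurality picks E, Borda picks B.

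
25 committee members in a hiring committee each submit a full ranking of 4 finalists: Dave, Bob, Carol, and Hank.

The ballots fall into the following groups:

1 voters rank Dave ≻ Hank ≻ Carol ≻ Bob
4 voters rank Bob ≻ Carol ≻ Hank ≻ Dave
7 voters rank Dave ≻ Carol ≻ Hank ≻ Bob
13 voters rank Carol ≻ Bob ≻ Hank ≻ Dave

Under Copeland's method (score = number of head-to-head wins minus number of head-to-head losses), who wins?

Pairwise results:
  Dave vs Bob: Bob wins 17–8.
  Dave vs Carol: Carol wins 17–8.
  Dave vs Hank: Hank wins 17–8.
  Bob vs Carol: Carol wins 21–4.
  Bob vs Hank: Bob wins 17–8.
  Carol vs Hank: Carol wins 24–1.
Copeland scores (wins − losses):
  Dave: 0 − 3 = -3
  Bob: 2 − 1 = 1
  Carol: 3 − 0 = 3
  Hank: 1 − 2 = -1
Carol has the best Copeland score.

Carol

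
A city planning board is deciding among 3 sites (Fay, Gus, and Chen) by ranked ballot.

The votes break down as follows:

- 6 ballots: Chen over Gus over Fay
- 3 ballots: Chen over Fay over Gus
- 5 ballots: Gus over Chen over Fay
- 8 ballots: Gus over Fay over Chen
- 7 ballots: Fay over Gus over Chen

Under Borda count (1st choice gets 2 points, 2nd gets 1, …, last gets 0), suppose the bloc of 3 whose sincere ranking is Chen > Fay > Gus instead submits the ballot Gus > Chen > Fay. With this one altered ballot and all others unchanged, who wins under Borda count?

Gus

Borda totals with the altered ballot: Fay 22, Gus 45, Chen 20.
The winner is unchanged: still Gus.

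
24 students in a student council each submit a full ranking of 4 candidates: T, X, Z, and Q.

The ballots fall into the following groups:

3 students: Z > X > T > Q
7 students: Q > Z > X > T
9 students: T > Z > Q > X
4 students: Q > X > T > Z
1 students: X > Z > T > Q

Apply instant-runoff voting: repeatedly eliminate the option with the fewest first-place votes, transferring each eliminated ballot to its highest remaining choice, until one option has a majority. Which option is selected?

T

Round 1: Q 11, T 9, Z 3, X 1. X has the fewest and is eliminated.
Round 2: Q 11, T 9, Z 4. Z has the fewest and is eliminated.
Round 3: T 13, Q 11. T has a majority.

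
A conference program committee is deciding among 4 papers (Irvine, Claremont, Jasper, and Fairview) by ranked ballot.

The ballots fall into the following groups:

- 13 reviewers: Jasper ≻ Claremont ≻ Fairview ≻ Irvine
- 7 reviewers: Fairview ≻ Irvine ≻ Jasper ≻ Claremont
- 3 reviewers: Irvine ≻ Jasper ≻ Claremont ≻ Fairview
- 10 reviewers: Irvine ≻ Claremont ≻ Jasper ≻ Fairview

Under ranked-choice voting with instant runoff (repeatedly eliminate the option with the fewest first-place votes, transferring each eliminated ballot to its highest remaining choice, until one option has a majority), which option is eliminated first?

Round 1: Irvine 13, Jasper 13, Fairview 7, Claremont 0. Claremont has the fewest and is eliminated.
Round 2: Irvine 13, Jasper 13, Fairview 7. Fairview has the fewest and is eliminated.
Round 3: Irvine 20, Jasper 13. Irvine has a majority.

Claremont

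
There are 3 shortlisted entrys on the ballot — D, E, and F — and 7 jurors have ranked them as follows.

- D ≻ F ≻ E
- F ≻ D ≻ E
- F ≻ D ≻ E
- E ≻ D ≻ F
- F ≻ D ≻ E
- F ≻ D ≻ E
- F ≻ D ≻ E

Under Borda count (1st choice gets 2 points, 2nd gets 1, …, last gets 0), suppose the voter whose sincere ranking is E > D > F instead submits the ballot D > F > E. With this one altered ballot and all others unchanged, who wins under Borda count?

Borda totals with the altered ballot: D 9, E 0, F 12.
The winner is unchanged: still F.

F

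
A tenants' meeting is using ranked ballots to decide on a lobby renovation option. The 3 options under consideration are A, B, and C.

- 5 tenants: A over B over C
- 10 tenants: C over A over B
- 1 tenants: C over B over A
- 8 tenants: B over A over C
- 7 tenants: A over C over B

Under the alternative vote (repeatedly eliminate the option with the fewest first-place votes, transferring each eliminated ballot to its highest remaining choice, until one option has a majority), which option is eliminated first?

B

Round 1: A 12, C 11, B 8. B has the fewest and is eliminated.
Round 2: A 20, C 11. A has a majority.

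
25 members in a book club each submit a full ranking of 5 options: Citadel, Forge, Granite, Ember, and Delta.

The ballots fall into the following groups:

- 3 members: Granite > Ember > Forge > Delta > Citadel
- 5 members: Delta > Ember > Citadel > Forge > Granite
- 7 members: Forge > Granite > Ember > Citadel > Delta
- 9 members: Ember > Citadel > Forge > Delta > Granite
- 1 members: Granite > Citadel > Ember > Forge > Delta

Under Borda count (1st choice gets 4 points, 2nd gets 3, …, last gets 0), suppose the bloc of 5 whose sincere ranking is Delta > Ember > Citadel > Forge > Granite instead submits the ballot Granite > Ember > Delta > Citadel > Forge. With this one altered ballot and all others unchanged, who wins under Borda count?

Ember

Borda totals with the altered ballot: Citadel 42, Forge 53, Granite 57, Ember 76, Delta 22.
The winner is unchanged: still Ember.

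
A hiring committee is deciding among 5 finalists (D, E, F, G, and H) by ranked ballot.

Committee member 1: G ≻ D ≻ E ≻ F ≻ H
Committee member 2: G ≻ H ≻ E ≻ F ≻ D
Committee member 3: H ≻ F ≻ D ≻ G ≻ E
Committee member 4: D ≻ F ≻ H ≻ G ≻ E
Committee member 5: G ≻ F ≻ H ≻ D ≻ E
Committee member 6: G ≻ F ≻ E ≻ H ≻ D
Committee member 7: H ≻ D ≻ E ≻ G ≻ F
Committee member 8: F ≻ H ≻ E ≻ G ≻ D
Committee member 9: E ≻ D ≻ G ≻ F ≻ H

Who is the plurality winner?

G

First-place vote totals:
  D: 1
  E: 1
  F: 1
  G: 4
  H: 2
G has the most first-place votes.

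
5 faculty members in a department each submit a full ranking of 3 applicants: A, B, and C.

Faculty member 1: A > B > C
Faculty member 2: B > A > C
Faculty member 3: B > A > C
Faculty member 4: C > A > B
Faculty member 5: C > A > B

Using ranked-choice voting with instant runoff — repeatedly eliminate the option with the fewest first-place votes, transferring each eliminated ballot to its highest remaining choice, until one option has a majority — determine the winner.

Round 1: B 2, C 2, A 1. A has the fewest and is eliminated.
Round 2: B 3, C 2. B has a majority.

B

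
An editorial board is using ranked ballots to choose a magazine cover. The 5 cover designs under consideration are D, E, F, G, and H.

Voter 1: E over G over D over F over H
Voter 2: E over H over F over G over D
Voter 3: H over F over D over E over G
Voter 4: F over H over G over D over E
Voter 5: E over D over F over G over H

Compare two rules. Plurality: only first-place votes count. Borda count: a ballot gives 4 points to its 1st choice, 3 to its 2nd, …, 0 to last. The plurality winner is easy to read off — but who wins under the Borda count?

Plurality first-place counts: D 0, E 3, F 1, G 0, H 1 → E.
Borda totals: D 8, E 13, F 12, G 7, H 10 → E.

E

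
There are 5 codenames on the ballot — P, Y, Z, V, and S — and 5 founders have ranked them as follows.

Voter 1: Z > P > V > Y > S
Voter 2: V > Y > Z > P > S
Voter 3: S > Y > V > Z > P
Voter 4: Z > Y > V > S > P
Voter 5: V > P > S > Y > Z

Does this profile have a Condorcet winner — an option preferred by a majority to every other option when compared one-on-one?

Yes

Head-to-head results (5 voters total):
P vs Y: Y wins 3–2.
P vs Z: Z wins 4–1.
P vs V: V wins 4–1.
P vs S: P wins 3–2.
Y vs Z: Y wins 3–2.
Y vs V: V wins 3–2.
Y vs S: Y wins 3–2.
Z vs V: V wins 3–2.
Z vs S: Z wins 3–2.
V vs S: V wins 4–1.
V beats each rival — P (4–1), Y (3–2), Z (3–2), S (4–1) — so V is the Condorcet winner.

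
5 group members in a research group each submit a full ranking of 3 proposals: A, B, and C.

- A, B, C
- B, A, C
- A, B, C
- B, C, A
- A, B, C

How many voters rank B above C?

5

Ballots ranking B above C: 5.
Ballots ranking C above B: 0.
So 5 of 5 voters prefer B to C.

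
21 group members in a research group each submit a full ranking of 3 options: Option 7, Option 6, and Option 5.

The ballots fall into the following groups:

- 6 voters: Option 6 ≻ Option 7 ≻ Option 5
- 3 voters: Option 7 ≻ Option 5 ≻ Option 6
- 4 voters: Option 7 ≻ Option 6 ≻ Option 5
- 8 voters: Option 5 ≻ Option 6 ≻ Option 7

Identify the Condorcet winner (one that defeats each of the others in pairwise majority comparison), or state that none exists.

None — there is no Condorcet winner

Head-to-head results (21 voters total):
Option 7 vs Option 6: Option 6 wins 14–7.
Option 7 vs Option 5: Option 7 wins 13–8.
Option 6 vs Option 5: Option 5 wins 11–10.
No candidate beats all others: Option 7 beats Option 5 beats Option 6 beats Option 7, a majority cycle.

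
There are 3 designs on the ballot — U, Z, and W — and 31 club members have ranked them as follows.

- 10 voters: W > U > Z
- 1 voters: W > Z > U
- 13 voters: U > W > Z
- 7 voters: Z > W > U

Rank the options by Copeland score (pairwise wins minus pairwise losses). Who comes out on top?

Pairwise results:
  U vs Z: U wins 23–8.
  U vs W: W wins 18–13.
  Z vs W: W wins 24–7.
Copeland scores (wins − losses):
  U: 1 − 1 = 0
  Z: 0 − 2 = -2
  W: 2 − 0 = 2
W has the best Copeland score.

W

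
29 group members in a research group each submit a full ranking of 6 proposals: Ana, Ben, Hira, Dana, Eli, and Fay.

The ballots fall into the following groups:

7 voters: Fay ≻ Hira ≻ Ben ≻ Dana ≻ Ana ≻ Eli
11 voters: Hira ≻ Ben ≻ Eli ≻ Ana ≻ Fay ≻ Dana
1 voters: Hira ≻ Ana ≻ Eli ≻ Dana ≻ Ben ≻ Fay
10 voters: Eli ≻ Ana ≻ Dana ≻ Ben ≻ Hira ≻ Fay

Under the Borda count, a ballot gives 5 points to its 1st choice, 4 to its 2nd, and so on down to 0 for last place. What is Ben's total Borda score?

86

Borda scores:
  Ana: 7·1 + 11·2 + 4 + 10·4 = 73
  Ben: 7·3 + 11·4 + 1 + 10·2 = 86
  Hira: 7·4 + 11·5 + 5 + 10·1 = 98
  Dana: 7·2 + 11·0 + 2 + 10·3 = 46
  Eli: 7·0 + 11·3 + 3 + 10·5 = 86
  Fay: 7·5 + 11·1 + 0 + 10·0 = 46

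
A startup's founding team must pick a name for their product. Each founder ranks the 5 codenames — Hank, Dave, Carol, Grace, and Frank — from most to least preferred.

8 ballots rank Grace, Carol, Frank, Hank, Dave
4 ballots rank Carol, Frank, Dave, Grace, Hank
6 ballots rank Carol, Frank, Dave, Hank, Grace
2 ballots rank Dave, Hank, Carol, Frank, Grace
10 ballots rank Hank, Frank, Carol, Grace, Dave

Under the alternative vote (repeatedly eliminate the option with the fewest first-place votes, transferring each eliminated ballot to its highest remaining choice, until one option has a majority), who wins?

Round 1: Hank 10, Carol 10, Grace 8, Dave 2, Frank 0. Frank has the fewest and is eliminated.
Round 2: Hank 10, Carol 10, Grace 8, Dave 2. Dave has the fewest and is eliminated.
Round 3: Hank 12, Carol 10, Grace 8. Grace has the fewest and is eliminated.
Round 4: Carol 18, Hank 12. Carol has a majority.

Carol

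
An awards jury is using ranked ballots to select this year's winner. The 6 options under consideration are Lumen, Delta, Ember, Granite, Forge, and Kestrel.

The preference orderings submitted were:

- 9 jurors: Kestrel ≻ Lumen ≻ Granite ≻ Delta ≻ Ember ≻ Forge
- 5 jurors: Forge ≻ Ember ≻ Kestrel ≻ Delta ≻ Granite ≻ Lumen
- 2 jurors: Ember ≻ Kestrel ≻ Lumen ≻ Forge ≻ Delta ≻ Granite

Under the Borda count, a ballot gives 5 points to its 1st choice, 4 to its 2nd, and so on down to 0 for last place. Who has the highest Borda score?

Borda scores:
  Lumen: 9·4 + 5·0 + 2·3 = 42
  Delta: 9·2 + 5·2 + 2·1 = 30
  Ember: 9·1 + 5·4 + 2·5 = 39
  Granite: 9·3 + 5·1 + 2·0 = 32
  Forge: 9·0 + 5·5 + 2·2 = 29
  Kestrel: 9·5 + 5·3 + 2·4 = 68
Kestrel has the highest total.

Kestrel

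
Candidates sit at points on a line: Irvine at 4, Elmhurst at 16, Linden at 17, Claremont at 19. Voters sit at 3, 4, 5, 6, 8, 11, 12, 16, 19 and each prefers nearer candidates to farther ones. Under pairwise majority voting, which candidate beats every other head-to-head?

Irvine

With single-peaked preferences on a line, the Condorcet winner is the candidate closest to the median voter.
The median voter (position 8) is closest to Irvine at 4.
Check: Irvine vs Claremont — voters closer to Irvine: 6 of 9.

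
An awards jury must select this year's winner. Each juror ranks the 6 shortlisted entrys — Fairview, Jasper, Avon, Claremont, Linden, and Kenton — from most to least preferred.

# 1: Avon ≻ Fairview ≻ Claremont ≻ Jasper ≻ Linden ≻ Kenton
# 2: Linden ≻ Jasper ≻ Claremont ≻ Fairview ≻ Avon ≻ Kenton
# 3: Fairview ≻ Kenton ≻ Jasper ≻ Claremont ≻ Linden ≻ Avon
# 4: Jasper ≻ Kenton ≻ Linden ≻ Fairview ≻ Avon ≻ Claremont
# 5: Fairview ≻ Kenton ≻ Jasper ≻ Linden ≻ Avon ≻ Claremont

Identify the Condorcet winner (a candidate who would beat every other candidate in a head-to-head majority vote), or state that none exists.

Fairview

Head-to-head results (5 voters total):
Fairview vs Jasper: Fairview wins 3–2.
Fairview vs Avon: Fairview wins 4–1.
Fairview vs Claremont: Fairview wins 4–1.
Fairview vs Linden: Fairview wins 3–2.
Fairview vs Kenton: Fairview wins 4–1.
Jasper vs Avon: Jasper wins 4–1.
Jasper vs Claremont: Jasper wins 4–1.
Jasper vs Linden: Jasper wins 4–1.
Jasper vs Kenton: Jasper wins 3–2.
Avon vs Claremont: Avon wins 3–2.
Avon vs Linden: Linden wins 4–1.
Avon vs Kenton: Kenton wins 3–2.
Claremont vs Linden: Linden wins 3–2.
Claremont vs Kenton: Kenton wins 3–2.
Linden vs Kenton: Kenton wins 3–2.
Fairview beats each rival — Jasper (3–2), Avon (4–1), Claremont (4–1), Linden (3–2), Kenton (4–1) — so Fairview is the Condorcet winner.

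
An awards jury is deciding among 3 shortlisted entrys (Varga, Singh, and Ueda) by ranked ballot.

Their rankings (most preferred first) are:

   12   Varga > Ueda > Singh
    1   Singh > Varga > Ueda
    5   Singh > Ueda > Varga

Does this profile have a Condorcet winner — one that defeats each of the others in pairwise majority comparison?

Yes

Head-to-head results (18 voters total):
Varga vs Singh: Varga wins 12–6.
Varga vs Ueda: Varga wins 13–5.
Singh vs Ueda: Ueda wins 12–6.
Varga beats each rival — Singh (12–6), Ueda (13–5) — so Varga is the Condorcet winner.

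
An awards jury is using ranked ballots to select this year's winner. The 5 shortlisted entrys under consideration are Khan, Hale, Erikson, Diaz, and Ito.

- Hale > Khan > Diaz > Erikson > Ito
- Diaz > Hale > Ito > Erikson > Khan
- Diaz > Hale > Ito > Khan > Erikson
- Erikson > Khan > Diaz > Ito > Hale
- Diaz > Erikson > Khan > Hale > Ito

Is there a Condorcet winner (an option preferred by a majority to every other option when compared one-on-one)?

Head-to-head results (5 voters total):
Khan vs Hale: Hale wins 3–2.
Khan vs Erikson: Erikson wins 3–2.
Khan vs Diaz: Diaz wins 3–2.
Khan vs Ito: Khan wins 3–2.
Hale vs Erikson: Hale wins 3–2.
Hale vs Diaz: Diaz wins 4–1.
Hale vs Ito: Hale wins 4–1.
Erikson vs Diaz: Diaz wins 4–1.
Erikson vs Ito: Erikson wins 3–2.
Diaz vs Ito: Diaz wins 5–0.
Diaz beats each rival — Khan (3–2), Hale (4–1), Erikson (4–1), Ito (5–0) — so Diaz is the Condorcet winner.

Yes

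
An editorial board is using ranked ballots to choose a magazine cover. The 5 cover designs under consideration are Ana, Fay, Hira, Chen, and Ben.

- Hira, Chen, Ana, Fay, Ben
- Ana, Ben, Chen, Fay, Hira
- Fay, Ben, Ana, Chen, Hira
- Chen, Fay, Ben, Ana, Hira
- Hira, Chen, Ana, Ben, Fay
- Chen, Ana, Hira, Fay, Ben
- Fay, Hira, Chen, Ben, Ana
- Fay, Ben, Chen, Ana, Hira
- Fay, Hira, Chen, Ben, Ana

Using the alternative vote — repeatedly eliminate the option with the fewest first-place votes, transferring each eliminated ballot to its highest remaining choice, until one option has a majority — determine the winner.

Chen

Round 1: Fay 4, Hira 2, Chen 2, Ana 1, Ben 0. Ben has the fewest and is eliminated.
Round 2: Fay 4, Hira 2, Chen 2, Ana 1. Ana has the fewest and is eliminated.
Round 3: Fay 4, Chen 3, Hira 2. Hira has the fewest and is eliminated.
Round 4: Chen 5, Fay 4. Chen has a majority.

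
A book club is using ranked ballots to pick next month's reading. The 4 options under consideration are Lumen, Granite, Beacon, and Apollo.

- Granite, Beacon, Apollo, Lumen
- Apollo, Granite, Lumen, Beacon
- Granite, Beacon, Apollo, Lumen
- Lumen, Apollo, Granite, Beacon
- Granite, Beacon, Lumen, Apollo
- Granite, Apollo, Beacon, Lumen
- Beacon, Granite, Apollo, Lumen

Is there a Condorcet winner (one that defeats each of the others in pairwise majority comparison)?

Head-to-head results (7 voters total):
Lumen vs Granite: Granite wins 6–1.
Lumen vs Beacon: Beacon wins 5–2.
Lumen vs Apollo: Apollo wins 5–2.
Granite vs Beacon: Granite wins 6–1.
Granite vs Apollo: Granite wins 5–2.
Beacon vs Apollo: Beacon wins 4–3.
Granite beats each rival — Lumen (6–1), Beacon (6–1), Apollo (5–2) — so Granite is the Condorcet winner.

Yes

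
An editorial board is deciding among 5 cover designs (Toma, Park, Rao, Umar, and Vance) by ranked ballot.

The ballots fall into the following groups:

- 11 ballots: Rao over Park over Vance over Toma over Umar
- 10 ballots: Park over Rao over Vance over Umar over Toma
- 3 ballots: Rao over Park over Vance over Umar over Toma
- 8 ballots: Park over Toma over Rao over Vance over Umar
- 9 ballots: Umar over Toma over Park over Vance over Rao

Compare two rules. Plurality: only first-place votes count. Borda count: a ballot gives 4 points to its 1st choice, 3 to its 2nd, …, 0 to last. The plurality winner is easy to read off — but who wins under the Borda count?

Plurality first-place counts: Toma 0, Park 18, Rao 14, Umar 9, Vance 0 → Park.
Borda totals: Toma 62, Park 132, Rao 102, Umar 49, Vance 65 → Park.

Park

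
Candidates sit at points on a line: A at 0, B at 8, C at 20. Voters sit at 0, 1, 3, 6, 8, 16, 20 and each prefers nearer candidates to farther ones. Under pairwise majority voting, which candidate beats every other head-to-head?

B

With single-peaked preferences on a line, the Condorcet winner is the candidate closest to the median voter.
The median voter (position 6) is closest to B at 8.
Check: B vs C — voters closer to B: 5 of 7.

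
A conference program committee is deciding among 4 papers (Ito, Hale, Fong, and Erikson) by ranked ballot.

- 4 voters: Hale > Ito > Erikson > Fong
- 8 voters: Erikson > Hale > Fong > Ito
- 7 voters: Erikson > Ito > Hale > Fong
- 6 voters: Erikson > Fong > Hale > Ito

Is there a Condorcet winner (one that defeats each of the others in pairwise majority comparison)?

Head-to-head results (25 voters total):
Ito vs Hale: Hale wins 18–7.
Ito vs Fong: Fong wins 14–11.
Ito vs Erikson: Erikson wins 21–4.
Hale vs Fong: Hale wins 19–6.
Hale vs Erikson: Erikson wins 21–4.
Fong vs Erikson: Erikson wins 25–0.
Erikson beats each rival — Ito (21–4), Hale (21–4), Fong (25–0) — so Erikson is the Condorcet winner.

Yes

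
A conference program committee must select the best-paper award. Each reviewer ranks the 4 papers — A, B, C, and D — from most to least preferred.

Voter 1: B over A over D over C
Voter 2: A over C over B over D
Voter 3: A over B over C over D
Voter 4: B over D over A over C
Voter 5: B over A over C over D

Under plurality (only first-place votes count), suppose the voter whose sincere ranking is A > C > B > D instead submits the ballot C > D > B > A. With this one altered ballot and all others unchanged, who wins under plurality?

First-place totals with the altered ballot: A 1, B 3, C 1, D 0.
The winner is unchanged: still B.

B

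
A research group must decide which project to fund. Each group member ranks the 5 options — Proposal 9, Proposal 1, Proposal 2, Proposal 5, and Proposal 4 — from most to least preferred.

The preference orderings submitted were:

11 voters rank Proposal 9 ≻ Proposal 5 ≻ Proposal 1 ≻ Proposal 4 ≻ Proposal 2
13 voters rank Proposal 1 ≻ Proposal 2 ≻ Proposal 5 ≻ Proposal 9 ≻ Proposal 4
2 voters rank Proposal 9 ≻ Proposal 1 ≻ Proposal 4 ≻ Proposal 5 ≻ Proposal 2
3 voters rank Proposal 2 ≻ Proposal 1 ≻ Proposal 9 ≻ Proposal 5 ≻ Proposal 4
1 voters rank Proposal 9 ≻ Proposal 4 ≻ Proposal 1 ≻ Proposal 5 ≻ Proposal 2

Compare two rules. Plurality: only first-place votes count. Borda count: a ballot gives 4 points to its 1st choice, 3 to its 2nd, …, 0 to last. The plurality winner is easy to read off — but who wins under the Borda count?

Proposal 1

Plurality first-place counts: Proposal 9 14, Proposal 1 13, Proposal 2 3, Proposal 5 0, Proposal 4 0 → Proposal 9.
Borda totals: Proposal 9 75, Proposal 1 91, Proposal 2 51, Proposal 5 65, Proposal 4 18 → Proposal 1.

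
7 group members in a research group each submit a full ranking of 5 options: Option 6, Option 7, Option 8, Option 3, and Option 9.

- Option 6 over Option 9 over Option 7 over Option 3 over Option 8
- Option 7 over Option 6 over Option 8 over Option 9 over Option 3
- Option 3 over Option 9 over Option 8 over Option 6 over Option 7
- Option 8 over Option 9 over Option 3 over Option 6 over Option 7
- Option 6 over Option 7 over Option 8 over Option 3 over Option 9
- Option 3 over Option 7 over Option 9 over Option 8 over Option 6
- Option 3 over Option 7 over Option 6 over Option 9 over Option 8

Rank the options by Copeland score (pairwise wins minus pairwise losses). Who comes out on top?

Option 3

Pairwise results:
  Option 6 vs Option 7: Option 6 wins 4–3.
  Option 6 vs Option 8: Option 6 wins 4–3.
  Option 6 vs Option 3: Option 3 wins 4–3.
  Option 6 vs Option 9: Option 6 wins 4–3.
  Option 7 vs Option 8: Option 7 wins 5–2.
  Option 7 vs Option 3: Option 3 wins 4–3.
  Option 7 vs Option 9: Option 7 wins 4–3.
  Option 8 vs Option 3: Option 3 wins 4–3.
  Option 8 vs Option 9: Option 9 wins 4–3.
  Option 3 vs Option 9: Option 3 wins 4–3.
Copeland scores (wins − losses):
  Option 6: 3 − 1 = 2
  Option 7: 2 − 2 = 0
  Option 8: 0 − 4 = -4
  Option 3: 4 − 0 = 4
  Option 9: 1 − 3 = -2
Option 3 has the best Copeland score.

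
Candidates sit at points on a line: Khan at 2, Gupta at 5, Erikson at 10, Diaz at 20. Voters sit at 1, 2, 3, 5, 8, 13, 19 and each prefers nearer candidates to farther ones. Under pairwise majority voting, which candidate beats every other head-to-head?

Gupta

With single-peaked preferences on a line, the Condorcet winner is the candidate closest to the median voter.
The median voter (position 5) is closest to Gupta at 5.
Check: Gupta vs Khan — voters closer to Gupta: 4 of 7.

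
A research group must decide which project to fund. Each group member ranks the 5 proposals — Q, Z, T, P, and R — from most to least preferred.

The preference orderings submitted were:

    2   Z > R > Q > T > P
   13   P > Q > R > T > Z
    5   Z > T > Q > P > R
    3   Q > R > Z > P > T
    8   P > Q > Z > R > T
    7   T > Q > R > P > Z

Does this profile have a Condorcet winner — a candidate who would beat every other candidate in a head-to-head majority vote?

Head-to-head results (38 voters total):
Q vs Z: Q wins 31–7.
Q vs T: Q wins 26–12.
Q vs P: P wins 21–17.
Q vs R: Q wins 36–2.
Z vs T: T wins 20–18.
Z vs P: P wins 28–10.
Z vs R: R wins 23–15.
T vs P: P wins 24–14.
T vs R: R wins 26–12.
P vs R: P wins 26–12.
P beats each rival — Q (21–17), Z (28–10), T (24–14), R (26–12) — so P is the Condorcet winner.

Yes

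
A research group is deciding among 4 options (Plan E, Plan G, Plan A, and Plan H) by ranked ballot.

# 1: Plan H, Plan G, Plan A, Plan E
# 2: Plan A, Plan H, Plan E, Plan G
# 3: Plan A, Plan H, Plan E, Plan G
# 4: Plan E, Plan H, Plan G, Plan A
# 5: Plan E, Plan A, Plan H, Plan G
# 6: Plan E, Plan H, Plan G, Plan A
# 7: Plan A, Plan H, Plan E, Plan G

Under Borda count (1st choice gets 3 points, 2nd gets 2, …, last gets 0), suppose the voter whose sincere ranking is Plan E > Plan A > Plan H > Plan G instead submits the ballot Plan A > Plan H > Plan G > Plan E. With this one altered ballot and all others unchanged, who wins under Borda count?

Borda totals with the altered ballot: Plan E 9, Plan G 5, Plan A 13, Plan H 15.
The winner is unchanged: still Plan H.

Plan H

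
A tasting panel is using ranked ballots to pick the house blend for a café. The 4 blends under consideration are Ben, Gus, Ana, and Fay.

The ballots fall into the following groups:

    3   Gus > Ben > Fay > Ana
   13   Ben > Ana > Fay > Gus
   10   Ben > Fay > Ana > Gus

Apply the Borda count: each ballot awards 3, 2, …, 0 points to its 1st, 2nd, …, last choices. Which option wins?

Ben

Borda scores:
  Ben: 3·2 + 13·3 + 10·3 = 75
  Gus: 3·3 + 13·0 + 10·0 = 9
  Ana: 3·0 + 13·2 + 10·1 = 36
  Fay: 3·1 + 13·1 + 10·2 = 36
Ben has the highest total.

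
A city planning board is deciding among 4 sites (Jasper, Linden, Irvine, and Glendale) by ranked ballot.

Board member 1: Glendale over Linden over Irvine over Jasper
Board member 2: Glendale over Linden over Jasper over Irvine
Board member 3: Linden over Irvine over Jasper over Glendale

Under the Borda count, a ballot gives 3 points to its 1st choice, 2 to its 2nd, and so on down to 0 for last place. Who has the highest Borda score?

Borda scores:
  Jasper: 0 + 1 + 1 = 2
  Linden: 2 + 2 + 3 = 7
  Irvine: 1 + 0 + 2 = 3
  Glendale: 3 + 3 + 0 = 6
Linden has the highest total.

Linden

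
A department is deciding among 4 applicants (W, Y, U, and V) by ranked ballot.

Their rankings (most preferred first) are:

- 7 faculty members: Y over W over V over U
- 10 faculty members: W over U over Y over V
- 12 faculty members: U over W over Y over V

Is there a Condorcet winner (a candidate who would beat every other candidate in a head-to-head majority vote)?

Yes

Head-to-head results (29 voters total):
W vs Y: W wins 22–7.
W vs U: W wins 17–12.
W vs V: W wins 29–0.
Y vs U: U wins 22–7.
Y vs V: Y wins 29–0.
U vs V: U wins 22–7.
W beats each rival — Y (22–7), U (17–12), V (29–0) — so W is the Condorcet winner.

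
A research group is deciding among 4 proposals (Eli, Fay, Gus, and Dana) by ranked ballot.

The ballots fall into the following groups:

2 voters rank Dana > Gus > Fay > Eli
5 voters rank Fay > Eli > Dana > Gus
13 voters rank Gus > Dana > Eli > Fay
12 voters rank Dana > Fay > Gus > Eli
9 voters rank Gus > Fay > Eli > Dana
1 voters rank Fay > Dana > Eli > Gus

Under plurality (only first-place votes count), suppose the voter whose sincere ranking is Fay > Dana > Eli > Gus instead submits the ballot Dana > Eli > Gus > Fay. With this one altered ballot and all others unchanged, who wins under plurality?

Gus

First-place totals with the altered ballot: Eli 0, Fay 5, Gus 22, Dana 15.
The winner is unchanged: still Gus.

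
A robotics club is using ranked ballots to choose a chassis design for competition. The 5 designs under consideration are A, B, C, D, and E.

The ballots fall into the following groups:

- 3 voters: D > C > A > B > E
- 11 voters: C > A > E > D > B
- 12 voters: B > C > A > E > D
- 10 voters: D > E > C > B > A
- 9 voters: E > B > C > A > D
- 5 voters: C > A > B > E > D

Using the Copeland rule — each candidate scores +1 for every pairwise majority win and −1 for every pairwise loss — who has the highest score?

C

Pairwise results:
  A vs B: B wins 31–19.
  A vs C: C wins 50–0.
  A vs D: A wins 37–13.
  A vs E: A wins 31–19.
  B vs C: C wins 29–21.
  B vs D: B wins 26–24.
  B vs E: E wins 30–20.
  C vs D: C wins 37–13.
  C vs E: C wins 31–19.
  D vs E: E wins 37–13.
Copeland scores (wins − losses):
  A: 2 − 2 = 0
  B: 2 − 2 = 0
  C: 4 − 0 = 4
  D: 0 − 4 = -4
  E: 2 − 2 = 0
C has the best Copeland score.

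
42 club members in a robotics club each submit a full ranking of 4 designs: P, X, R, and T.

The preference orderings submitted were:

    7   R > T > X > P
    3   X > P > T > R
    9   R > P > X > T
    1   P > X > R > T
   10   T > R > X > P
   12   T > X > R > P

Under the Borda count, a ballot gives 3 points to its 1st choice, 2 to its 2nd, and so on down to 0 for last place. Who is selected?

T

Borda scores:
  P: 7·0 + 3·2 + 9·2 + 3 + 10·0 + 12·0 = 27
  X: 7·1 + 3·3 + 9·1 + 2 + 10·1 + 12·2 = 61
  R: 7·3 + 3·0 + 9·3 + 1 + 10·2 + 12·1 = 81
  T: 7·2 + 3·1 + 9·0 + 0 + 10·3 + 12·3 = 83
T has the highest total.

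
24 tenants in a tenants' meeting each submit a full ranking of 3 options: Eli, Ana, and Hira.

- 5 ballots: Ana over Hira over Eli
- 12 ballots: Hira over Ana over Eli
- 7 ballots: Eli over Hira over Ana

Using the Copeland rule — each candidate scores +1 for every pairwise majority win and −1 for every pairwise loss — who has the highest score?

Hira

Pairwise results:
  Eli vs Ana: Ana wins 17–7.
  Eli vs Hira: Hira wins 17–7.
  Ana vs Hira: Hira wins 19–5.
Copeland scores (wins − losses):
  Eli: 0 − 2 = -2
  Ana: 1 − 1 = 0
  Hira: 2 − 0 = 2
Hira has the best Copeland score.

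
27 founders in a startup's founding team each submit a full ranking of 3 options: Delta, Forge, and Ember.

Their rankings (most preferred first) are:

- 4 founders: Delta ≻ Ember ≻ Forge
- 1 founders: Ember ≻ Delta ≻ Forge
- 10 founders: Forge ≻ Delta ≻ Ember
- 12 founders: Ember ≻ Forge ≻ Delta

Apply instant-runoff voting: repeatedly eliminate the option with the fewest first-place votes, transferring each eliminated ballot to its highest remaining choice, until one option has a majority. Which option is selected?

Round 1: Ember 13, Forge 10, Delta 4. Delta has the fewest and is eliminated.
Round 2: Ember 17, Forge 10. Ember has a majority.

Ember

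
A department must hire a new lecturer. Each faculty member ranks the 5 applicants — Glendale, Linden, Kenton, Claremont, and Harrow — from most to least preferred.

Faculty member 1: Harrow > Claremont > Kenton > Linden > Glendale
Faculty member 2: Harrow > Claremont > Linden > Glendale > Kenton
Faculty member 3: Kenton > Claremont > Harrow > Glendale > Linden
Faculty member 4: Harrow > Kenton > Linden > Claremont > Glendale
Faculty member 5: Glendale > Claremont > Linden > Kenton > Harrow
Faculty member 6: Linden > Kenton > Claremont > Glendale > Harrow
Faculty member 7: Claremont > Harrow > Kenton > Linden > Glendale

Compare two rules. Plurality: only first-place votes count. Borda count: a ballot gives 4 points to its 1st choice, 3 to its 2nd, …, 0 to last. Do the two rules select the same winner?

No

Plurality first-place counts: Glendale 1, Linden 1, Kenton 1, Claremont 1, Harrow 3 → Harrow.
Borda totals: Glendale 7, Linden 12, Kenton 15, Claremont 19, Harrow 17 → Claremont.
The two rules disagree: plurality picks Harrow, Borda picks Claremont.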